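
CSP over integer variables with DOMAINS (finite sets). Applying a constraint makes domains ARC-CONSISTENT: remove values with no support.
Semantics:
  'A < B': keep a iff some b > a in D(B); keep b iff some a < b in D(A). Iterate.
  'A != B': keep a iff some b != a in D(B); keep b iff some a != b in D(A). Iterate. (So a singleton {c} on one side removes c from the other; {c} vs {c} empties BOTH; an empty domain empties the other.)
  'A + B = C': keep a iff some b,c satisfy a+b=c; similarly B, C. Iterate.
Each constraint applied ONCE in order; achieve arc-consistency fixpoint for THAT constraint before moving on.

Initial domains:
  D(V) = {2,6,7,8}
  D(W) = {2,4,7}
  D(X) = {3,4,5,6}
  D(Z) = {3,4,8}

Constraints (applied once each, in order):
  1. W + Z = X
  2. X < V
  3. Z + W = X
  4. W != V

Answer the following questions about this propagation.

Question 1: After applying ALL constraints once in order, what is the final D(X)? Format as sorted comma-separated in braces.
Answer: {5,6}

Derivation:
Constraint 1 (W + Z = X) on D(W)={2,4,7} D(Z)={3,4,8} D(X)={3,4,5,6}: W {2,4,7}->{2}; Z {3,4,8}->{3,4}; X {3,4,5,6}->{5,6}
Constraint 2 (X < V) on D(X)={5,6} D(V)={2,6,7,8}: V {2,6,7,8}->{6,7,8}
Constraint 3 (Z + W = X) on D(Z)={3,4} D(W)={2} D(X)={5,6}: no change
Constraint 4 (W != V) on D(W)={2} D(V)={6,7,8}: no change
So after all 4 constraints: D(X) = {5,6}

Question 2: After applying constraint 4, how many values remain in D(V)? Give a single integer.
Answer: 3

Derivation:
Constraint 1 (W + Z = X) on D(W)={2,4,7} D(Z)={3,4,8} D(X)={3,4,5,6}: W {2,4,7}->{2}; Z {3,4,8}->{3,4}; X {3,4,5,6}->{5,6}
Constraint 2 (X < V) on D(X)={5,6} D(V)={2,6,7,8}: V {2,6,7,8}->{6,7,8}
Constraint 3 (Z + W = X) on D(Z)={3,4} D(W)={2} D(X)={5,6}: no change
Constraint 4 (W != V) on D(W)={2} D(V)={6,7,8}: no change
So after constraint 4: D(V)={6,7,8}, size = 3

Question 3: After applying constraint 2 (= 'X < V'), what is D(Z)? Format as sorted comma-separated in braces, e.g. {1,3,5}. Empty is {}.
Constraint 1 (W + Z = X) on D(W)={2,4,7} D(Z)={3,4,8} D(X)={3,4,5,6}: W {2,4,7}->{2}; Z {3,4,8}->{3,4}; X {3,4,5,6}->{5,6}
Constraint 2 (X < V) on D(X)={5,6} D(V)={2,6,7,8}: V {2,6,7,8}->{6,7,8}
So after constraint 2: D(Z) = {3,4}

Answer: {3,4}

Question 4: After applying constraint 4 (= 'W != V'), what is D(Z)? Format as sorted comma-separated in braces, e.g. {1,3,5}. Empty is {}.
Answer: {3,4}

Derivation:
Constraint 1 (W + Z = X) on D(W)={2,4,7} D(Z)={3,4,8} D(X)={3,4,5,6}: W {2,4,7}->{2}; Z {3,4,8}->{3,4}; X {3,4,5,6}->{5,6}
Constraint 2 (X < V) on D(X)={5,6} D(V)={2,6,7,8}: V {2,6,7,8}->{6,7,8}
Constraint 3 (Z + W = X) on D(Z)={3,4} D(W)={2} D(X)={5,6}: no change
Constraint 4 (W != V) on D(W)={2} D(V)={6,7,8}: no change
So after constraint 4: D(Z) = {3,4}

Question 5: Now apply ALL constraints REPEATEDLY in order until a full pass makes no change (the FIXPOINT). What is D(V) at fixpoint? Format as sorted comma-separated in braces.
Answer: {6,7,8}

Derivation:
pass 0 (initial): D(V)={2,6,7,8}
pass 1: V {2,6,7,8}->{6,7,8}; W {2,4,7}->{2}; X {3,4,5,6}->{5,6}; Z {3,4,8}->{3,4}
pass 2: no change
Fixpoint after 2 passes: D(V) = {6,7,8}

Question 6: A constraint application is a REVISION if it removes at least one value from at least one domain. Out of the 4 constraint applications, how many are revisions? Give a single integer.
Constraint 1 (W + Z = X) on D(W)={2,4,7} D(Z)={3,4,8} D(X)={3,4,5,6}: W {2,4,7}->{2}; Z {3,4,8}->{3,4}; X {3,4,5,6}->{5,6} => REVISION
Constraint 2 (X < V) on D(X)={5,6} D(V)={2,6,7,8}: V {2,6,7,8}->{6,7,8} => REVISION
Constraint 3 (Z + W = X) on D(Z)={3,4} D(W)={2} D(X)={5,6}: no change => not a revision
Constraint 4 (W != V) on D(W)={2} D(V)={6,7,8}: no change => not a revision
Total revisions = 2

Answer: 2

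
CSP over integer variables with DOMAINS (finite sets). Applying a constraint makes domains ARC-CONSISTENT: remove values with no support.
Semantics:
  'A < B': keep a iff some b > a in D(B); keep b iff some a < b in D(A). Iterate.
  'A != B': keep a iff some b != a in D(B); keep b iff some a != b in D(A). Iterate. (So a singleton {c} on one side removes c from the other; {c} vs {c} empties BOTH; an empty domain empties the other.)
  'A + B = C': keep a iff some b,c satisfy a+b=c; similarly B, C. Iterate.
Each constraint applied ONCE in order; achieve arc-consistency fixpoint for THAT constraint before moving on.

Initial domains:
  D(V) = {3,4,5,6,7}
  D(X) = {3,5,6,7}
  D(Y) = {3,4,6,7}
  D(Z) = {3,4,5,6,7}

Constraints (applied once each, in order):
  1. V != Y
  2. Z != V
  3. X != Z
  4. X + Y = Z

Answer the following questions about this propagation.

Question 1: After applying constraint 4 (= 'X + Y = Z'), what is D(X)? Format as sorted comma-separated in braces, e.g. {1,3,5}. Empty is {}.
Constraint 1 (V != Y) on D(V)={3,4,5,6,7} D(Y)={3,4,6,7}: no change
Constraint 2 (Z != V) on D(Z)={3,4,5,6,7} D(V)={3,4,5,6,7}: no change
Constraint 3 (X != Z) on D(X)={3,5,6,7} D(Z)={3,4,5,6,7}: no change
Constraint 4 (X + Y = Z) on D(X)={3,5,6,7} D(Y)={3,4,6,7} D(Z)={3,4,5,6,7}: X {3,5,6,7}->{3}; Y {3,4,6,7}->{3,4}; Z {3,4,5,6,7}->{6,7}
So after constraint 4: D(X) = {3}

Answer: {3}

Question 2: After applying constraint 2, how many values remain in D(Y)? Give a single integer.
Answer: 4

Derivation:
Constraint 1 (V != Y) on D(V)={3,4,5,6,7} D(Y)={3,4,6,7}: no change
Constraint 2 (Z != V) on D(Z)={3,4,5,6,7} D(V)={3,4,5,6,7}: no change
So after constraint 2: D(Y)={3,4,6,7}, size = 4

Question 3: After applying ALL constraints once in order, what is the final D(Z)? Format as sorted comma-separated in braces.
Constraint 1 (V != Y) on D(V)={3,4,5,6,7} D(Y)={3,4,6,7}: no change
Constraint 2 (Z != V) on D(Z)={3,4,5,6,7} D(V)={3,4,5,6,7}: no change
Constraint 3 (X != Z) on D(X)={3,5,6,7} D(Z)={3,4,5,6,7}: no change
Constraint 4 (X + Y = Z) on D(X)={3,5,6,7} D(Y)={3,4,6,7} D(Z)={3,4,5,6,7}: X {3,5,6,7}->{3}; Y {3,4,6,7}->{3,4}; Z {3,4,5,6,7}->{6,7}
So after all 4 constraints: D(Z) = {6,7}

Answer: {6,7}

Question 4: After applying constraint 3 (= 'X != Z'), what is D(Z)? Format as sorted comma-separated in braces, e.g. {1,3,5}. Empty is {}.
Constraint 1 (V != Y) on D(V)={3,4,5,6,7} D(Y)={3,4,6,7}: no change
Constraint 2 (Z != V) on D(Z)={3,4,5,6,7} D(V)={3,4,5,6,7}: no change
Constraint 3 (X != Z) on D(X)={3,5,6,7} D(Z)={3,4,5,6,7}: no change
So after constraint 3: D(Z) = {3,4,5,6,7}

Answer: {3,4,5,6,7}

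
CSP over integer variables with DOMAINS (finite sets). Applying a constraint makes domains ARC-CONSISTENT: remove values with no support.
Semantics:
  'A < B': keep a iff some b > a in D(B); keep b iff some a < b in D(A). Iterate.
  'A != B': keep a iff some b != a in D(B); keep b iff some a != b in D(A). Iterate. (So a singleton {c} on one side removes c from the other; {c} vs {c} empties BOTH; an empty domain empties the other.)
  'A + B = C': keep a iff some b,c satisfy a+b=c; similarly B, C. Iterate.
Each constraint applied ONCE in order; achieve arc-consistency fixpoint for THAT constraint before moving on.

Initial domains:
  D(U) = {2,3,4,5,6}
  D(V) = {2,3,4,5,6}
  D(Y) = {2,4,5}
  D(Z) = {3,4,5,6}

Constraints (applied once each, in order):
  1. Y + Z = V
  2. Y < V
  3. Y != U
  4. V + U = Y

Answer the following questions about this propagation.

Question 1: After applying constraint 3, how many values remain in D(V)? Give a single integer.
Constraint 1 (Y + Z = V) on D(Y)={2,4,5} D(Z)={3,4,5,6} D(V)={2,3,4,5,6}: Y {2,4,5}->{2}; Z {3,4,5,6}->{3,4}; V {2,3,4,5,6}->{5,6}
Constraint 2 (Y < V) on D(Y)={2} D(V)={5,6}: no change
Constraint 3 (Y != U) on D(Y)={2} D(U)={2,3,4,5,6}: U {2,3,4,5,6}->{3,4,5,6}
So after constraint 3: D(V)={5,6}, size = 2

Answer: 2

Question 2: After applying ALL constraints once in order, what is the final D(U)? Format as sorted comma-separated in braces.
Constraint 1 (Y + Z = V) on D(Y)={2,4,5} D(Z)={3,4,5,6} D(V)={2,3,4,5,6}: Y {2,4,5}->{2}; Z {3,4,5,6}->{3,4}; V {2,3,4,5,6}->{5,6}
Constraint 2 (Y < V) on D(Y)={2} D(V)={5,6}: no change
Constraint 3 (Y != U) on D(Y)={2} D(U)={2,3,4,5,6}: U {2,3,4,5,6}->{3,4,5,6}
Constraint 4 (V + U = Y) on D(V)={5,6} D(U)={3,4,5,6} D(Y)={2}: V {5,6}->{}; U {3,4,5,6}->{}; Y {2}->{}
So after all 4 constraints: D(U) = {}

Answer: {}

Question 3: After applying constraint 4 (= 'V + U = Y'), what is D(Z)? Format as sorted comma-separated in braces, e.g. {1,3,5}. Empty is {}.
Answer: {3,4}

Derivation:
Constraint 1 (Y + Z = V) on D(Y)={2,4,5} D(Z)={3,4,5,6} D(V)={2,3,4,5,6}: Y {2,4,5}->{2}; Z {3,4,5,6}->{3,4}; V {2,3,4,5,6}->{5,6}
Constraint 2 (Y < V) on D(Y)={2} D(V)={5,6}: no change
Constraint 3 (Y != U) on D(Y)={2} D(U)={2,3,4,5,6}: U {2,3,4,5,6}->{3,4,5,6}
Constraint 4 (V + U = Y) on D(V)={5,6} D(U)={3,4,5,6} D(Y)={2}: V {5,6}->{}; U {3,4,5,6}->{}; Y {2}->{}
So after constraint 4: D(Z) = {3,4}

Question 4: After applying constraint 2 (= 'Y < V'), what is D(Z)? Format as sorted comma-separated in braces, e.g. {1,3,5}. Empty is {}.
Answer: {3,4}

Derivation:
Constraint 1 (Y + Z = V) on D(Y)={2,4,5} D(Z)={3,4,5,6} D(V)={2,3,4,5,6}: Y {2,4,5}->{2}; Z {3,4,5,6}->{3,4}; V {2,3,4,5,6}->{5,6}
Constraint 2 (Y < V) on D(Y)={2} D(V)={5,6}: no change
So after constraint 2: D(Z) = {3,4}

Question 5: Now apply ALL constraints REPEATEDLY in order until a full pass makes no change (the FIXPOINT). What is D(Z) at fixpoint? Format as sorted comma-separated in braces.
pass 0 (initial): D(Z)={3,4,5,6}
pass 1: U {2,3,4,5,6}->{}; V {2,3,4,5,6}->{}; Y {2,4,5}->{}; Z {3,4,5,6}->{3,4}
pass 2: Z {3,4}->{}
pass 3: no change
Fixpoint after 3 passes: D(Z) = {}

Answer: {}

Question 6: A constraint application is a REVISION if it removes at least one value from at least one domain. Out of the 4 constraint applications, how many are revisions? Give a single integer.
Answer: 3

Derivation:
Constraint 1 (Y + Z = V) on D(Y)={2,4,5} D(Z)={3,4,5,6} D(V)={2,3,4,5,6}: Y {2,4,5}->{2}; Z {3,4,5,6}->{3,4}; V {2,3,4,5,6}->{5,6} => REVISION
Constraint 2 (Y < V) on D(Y)={2} D(V)={5,6}: no change => not a revision
Constraint 3 (Y != U) on D(Y)={2} D(U)={2,3,4,5,6}: U {2,3,4,5,6}->{3,4,5,6} => REVISION
Constraint 4 (V + U = Y) on D(V)={5,6} D(U)={3,4,5,6} D(Y)={2}: V {5,6}->{}; U {3,4,5,6}->{}; Y {2}->{} => REVISION
Total revisions = 3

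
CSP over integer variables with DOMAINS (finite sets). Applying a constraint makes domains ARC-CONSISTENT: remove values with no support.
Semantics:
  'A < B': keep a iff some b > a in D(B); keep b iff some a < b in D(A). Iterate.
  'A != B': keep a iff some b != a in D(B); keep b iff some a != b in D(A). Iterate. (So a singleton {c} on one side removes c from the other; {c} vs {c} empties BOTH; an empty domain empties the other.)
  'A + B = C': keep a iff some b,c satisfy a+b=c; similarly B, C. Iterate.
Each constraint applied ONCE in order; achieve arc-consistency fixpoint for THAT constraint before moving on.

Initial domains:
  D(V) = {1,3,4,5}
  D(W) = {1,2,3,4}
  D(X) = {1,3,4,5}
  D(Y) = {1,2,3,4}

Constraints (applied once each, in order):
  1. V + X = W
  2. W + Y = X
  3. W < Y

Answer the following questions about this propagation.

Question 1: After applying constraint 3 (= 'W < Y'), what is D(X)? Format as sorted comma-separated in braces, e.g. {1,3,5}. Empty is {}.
Answer: {3}

Derivation:
Constraint 1 (V + X = W) on D(V)={1,3,4,5} D(X)={1,3,4,5} D(W)={1,2,3,4}: V {1,3,4,5}->{1,3}; X {1,3,4,5}->{1,3}; W {1,2,3,4}->{2,4}
Constraint 2 (W + Y = X) on D(W)={2,4} D(Y)={1,2,3,4} D(X)={1,3}: W {2,4}->{2}; Y {1,2,3,4}->{1}; X {1,3}->{3}
Constraint 3 (W < Y) on D(W)={2} D(Y)={1}: W {2}->{}; Y {1}->{}
So after constraint 3: D(X) = {3}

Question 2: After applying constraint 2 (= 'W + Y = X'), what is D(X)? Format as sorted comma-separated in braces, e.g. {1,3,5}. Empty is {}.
Answer: {3}

Derivation:
Constraint 1 (V + X = W) on D(V)={1,3,4,5} D(X)={1,3,4,5} D(W)={1,2,3,4}: V {1,3,4,5}->{1,3}; X {1,3,4,5}->{1,3}; W {1,2,3,4}->{2,4}
Constraint 2 (W + Y = X) on D(W)={2,4} D(Y)={1,2,3,4} D(X)={1,3}: W {2,4}->{2}; Y {1,2,3,4}->{1}; X {1,3}->{3}
So after constraint 2: D(X) = {3}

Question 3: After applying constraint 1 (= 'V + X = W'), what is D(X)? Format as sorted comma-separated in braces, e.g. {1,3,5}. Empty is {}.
Answer: {1,3}

Derivation:
Constraint 1 (V + X = W) on D(V)={1,3,4,5} D(X)={1,3,4,5} D(W)={1,2,3,4}: V {1,3,4,5}->{1,3}; X {1,3,4,5}->{1,3}; W {1,2,3,4}->{2,4}
So after constraint 1: D(X) = {1,3}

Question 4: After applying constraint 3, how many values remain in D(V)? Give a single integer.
Answer: 2

Derivation:
Constraint 1 (V + X = W) on D(V)={1,3,4,5} D(X)={1,3,4,5} D(W)={1,2,3,4}: V {1,3,4,5}->{1,3}; X {1,3,4,5}->{1,3}; W {1,2,3,4}->{2,4}
Constraint 2 (W + Y = X) on D(W)={2,4} D(Y)={1,2,3,4} D(X)={1,3}: W {2,4}->{2}; Y {1,2,3,4}->{1}; X {1,3}->{3}
Constraint 3 (W < Y) on D(W)={2} D(Y)={1}: W {2}->{}; Y {1}->{}
So after constraint 3: D(V)={1,3}, size = 2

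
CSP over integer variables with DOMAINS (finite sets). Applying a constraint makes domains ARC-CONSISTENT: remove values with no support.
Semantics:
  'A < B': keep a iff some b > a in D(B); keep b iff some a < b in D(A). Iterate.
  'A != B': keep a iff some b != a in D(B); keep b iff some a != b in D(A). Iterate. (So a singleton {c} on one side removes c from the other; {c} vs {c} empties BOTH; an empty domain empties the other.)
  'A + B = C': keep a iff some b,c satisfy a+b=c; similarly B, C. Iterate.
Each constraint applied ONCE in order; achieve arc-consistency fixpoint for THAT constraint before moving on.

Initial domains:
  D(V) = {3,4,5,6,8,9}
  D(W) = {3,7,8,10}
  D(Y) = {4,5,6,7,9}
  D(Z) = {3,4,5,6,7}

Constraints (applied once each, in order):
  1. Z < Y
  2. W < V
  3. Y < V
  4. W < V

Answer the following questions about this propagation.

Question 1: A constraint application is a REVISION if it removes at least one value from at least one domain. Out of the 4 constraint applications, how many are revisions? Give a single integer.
Answer: 2

Derivation:
Constraint 1 (Z < Y) on D(Z)={3,4,5,6,7} D(Y)={4,5,6,7,9}: no change => not a revision
Constraint 2 (W < V) on D(W)={3,7,8,10} D(V)={3,4,5,6,8,9}: W {3,7,8,10}->{3,7,8}; V {3,4,5,6,8,9}->{4,5,6,8,9} => REVISION
Constraint 3 (Y < V) on D(Y)={4,5,6,7,9} D(V)={4,5,6,8,9}: Y {4,5,6,7,9}->{4,5,6,7}; V {4,5,6,8,9}->{5,6,8,9} => REVISION
Constraint 4 (W < V) on D(W)={3,7,8} D(V)={5,6,8,9}: no change => not a revision
Total revisions = 2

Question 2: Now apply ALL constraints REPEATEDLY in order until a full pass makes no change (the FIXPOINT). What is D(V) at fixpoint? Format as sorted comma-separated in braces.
Answer: {5,6,8,9}

Derivation:
pass 0 (initial): D(V)={3,4,5,6,8,9}
pass 1: V {3,4,5,6,8,9}->{5,6,8,9}; W {3,7,8,10}->{3,7,8}; Y {4,5,6,7,9}->{4,5,6,7}
pass 2: Z {3,4,5,6,7}->{3,4,5,6}
pass 3: no change
Fixpoint after 3 passes: D(V) = {5,6,8,9}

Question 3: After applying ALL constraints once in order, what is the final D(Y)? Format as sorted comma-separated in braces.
Answer: {4,5,6,7}

Derivation:
Constraint 1 (Z < Y) on D(Z)={3,4,5,6,7} D(Y)={4,5,6,7,9}: no change
Constraint 2 (W < V) on D(W)={3,7,8,10} D(V)={3,4,5,6,8,9}: W {3,7,8,10}->{3,7,8}; V {3,4,5,6,8,9}->{4,5,6,8,9}
Constraint 3 (Y < V) on D(Y)={4,5,6,7,9} D(V)={4,5,6,8,9}: Y {4,5,6,7,9}->{4,5,6,7}; V {4,5,6,8,9}->{5,6,8,9}
Constraint 4 (W < V) on D(W)={3,7,8} D(V)={5,6,8,9}: no change
So after all 4 constraints: D(Y) = {4,5,6,7}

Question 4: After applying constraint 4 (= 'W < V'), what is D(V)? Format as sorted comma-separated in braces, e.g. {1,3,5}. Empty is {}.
Constraint 1 (Z < Y) on D(Z)={3,4,5,6,7} D(Y)={4,5,6,7,9}: no change
Constraint 2 (W < V) on D(W)={3,7,8,10} D(V)={3,4,5,6,8,9}: W {3,7,8,10}->{3,7,8}; V {3,4,5,6,8,9}->{4,5,6,8,9}
Constraint 3 (Y < V) on D(Y)={4,5,6,7,9} D(V)={4,5,6,8,9}: Y {4,5,6,7,9}->{4,5,6,7}; V {4,5,6,8,9}->{5,6,8,9}
Constraint 4 (W < V) on D(W)={3,7,8} D(V)={5,6,8,9}: no change
So after constraint 4: D(V) = {5,6,8,9}

Answer: {5,6,8,9}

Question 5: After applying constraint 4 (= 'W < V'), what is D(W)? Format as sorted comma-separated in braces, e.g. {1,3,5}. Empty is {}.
Constraint 1 (Z < Y) on D(Z)={3,4,5,6,7} D(Y)={4,5,6,7,9}: no change
Constraint 2 (W < V) on D(W)={3,7,8,10} D(V)={3,4,5,6,8,9}: W {3,7,8,10}->{3,7,8}; V {3,4,5,6,8,9}->{4,5,6,8,9}
Constraint 3 (Y < V) on D(Y)={4,5,6,7,9} D(V)={4,5,6,8,9}: Y {4,5,6,7,9}->{4,5,6,7}; V {4,5,6,8,9}->{5,6,8,9}
Constraint 4 (W < V) on D(W)={3,7,8} D(V)={5,6,8,9}: no change
So after constraint 4: D(W) = {3,7,8}

Answer: {3,7,8}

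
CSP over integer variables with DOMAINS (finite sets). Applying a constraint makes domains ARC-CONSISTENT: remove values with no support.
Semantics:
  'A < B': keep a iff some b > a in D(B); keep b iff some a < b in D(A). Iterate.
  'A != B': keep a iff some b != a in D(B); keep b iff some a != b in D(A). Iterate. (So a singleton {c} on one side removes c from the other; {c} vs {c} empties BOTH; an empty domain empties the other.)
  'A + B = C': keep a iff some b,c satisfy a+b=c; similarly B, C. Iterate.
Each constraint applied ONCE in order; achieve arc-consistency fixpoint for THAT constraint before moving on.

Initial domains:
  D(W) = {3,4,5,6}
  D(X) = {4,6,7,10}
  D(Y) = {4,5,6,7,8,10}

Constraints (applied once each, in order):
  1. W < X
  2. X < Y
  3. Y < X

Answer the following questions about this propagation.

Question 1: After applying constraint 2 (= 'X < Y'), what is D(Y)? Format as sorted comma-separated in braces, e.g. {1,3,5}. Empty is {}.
Answer: {5,6,7,8,10}

Derivation:
Constraint 1 (W < X) on D(W)={3,4,5,6} D(X)={4,6,7,10}: no change
Constraint 2 (X < Y) on D(X)={4,6,7,10} D(Y)={4,5,6,7,8,10}: X {4,6,7,10}->{4,6,7}; Y {4,5,6,7,8,10}->{5,6,7,8,10}
So after constraint 2: D(Y) = {5,6,7,8,10}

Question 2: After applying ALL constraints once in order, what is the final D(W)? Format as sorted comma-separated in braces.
Constraint 1 (W < X) on D(W)={3,4,5,6} D(X)={4,6,7,10}: no change
Constraint 2 (X < Y) on D(X)={4,6,7,10} D(Y)={4,5,6,7,8,10}: X {4,6,7,10}->{4,6,7}; Y {4,5,6,7,8,10}->{5,6,7,8,10}
Constraint 3 (Y < X) on D(Y)={5,6,7,8,10} D(X)={4,6,7}: Y {5,6,7,8,10}->{5,6}; X {4,6,7}->{6,7}
So after all 3 constraints: D(W) = {3,4,5,6}

Answer: {3,4,5,6}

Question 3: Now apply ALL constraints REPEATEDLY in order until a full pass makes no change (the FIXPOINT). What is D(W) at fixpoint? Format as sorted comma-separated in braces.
Answer: {}

Derivation:
pass 0 (initial): D(W)={3,4,5,6}
pass 1: X {4,6,7,10}->{6,7}; Y {4,5,6,7,8,10}->{5,6}
pass 2: X {6,7}->{}; Y {5,6}->{}
pass 3: W {3,4,5,6}->{}
pass 4: no change
Fixpoint after 4 passes: D(W) = {}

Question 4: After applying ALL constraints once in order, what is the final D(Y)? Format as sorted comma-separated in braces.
Answer: {5,6}

Derivation:
Constraint 1 (W < X) on D(W)={3,4,5,6} D(X)={4,6,7,10}: no change
Constraint 2 (X < Y) on D(X)={4,6,7,10} D(Y)={4,5,6,7,8,10}: X {4,6,7,10}->{4,6,7}; Y {4,5,6,7,8,10}->{5,6,7,8,10}
Constraint 3 (Y < X) on D(Y)={5,6,7,8,10} D(X)={4,6,7}: Y {5,6,7,8,10}->{5,6}; X {4,6,7}->{6,7}
So after all 3 constraints: D(Y) = {5,6}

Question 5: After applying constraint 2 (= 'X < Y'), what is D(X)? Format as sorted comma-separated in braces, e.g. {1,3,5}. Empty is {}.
Answer: {4,6,7}

Derivation:
Constraint 1 (W < X) on D(W)={3,4,5,6} D(X)={4,6,7,10}: no change
Constraint 2 (X < Y) on D(X)={4,6,7,10} D(Y)={4,5,6,7,8,10}: X {4,6,7,10}->{4,6,7}; Y {4,5,6,7,8,10}->{5,6,7,8,10}
So after constraint 2: D(X) = {4,6,7}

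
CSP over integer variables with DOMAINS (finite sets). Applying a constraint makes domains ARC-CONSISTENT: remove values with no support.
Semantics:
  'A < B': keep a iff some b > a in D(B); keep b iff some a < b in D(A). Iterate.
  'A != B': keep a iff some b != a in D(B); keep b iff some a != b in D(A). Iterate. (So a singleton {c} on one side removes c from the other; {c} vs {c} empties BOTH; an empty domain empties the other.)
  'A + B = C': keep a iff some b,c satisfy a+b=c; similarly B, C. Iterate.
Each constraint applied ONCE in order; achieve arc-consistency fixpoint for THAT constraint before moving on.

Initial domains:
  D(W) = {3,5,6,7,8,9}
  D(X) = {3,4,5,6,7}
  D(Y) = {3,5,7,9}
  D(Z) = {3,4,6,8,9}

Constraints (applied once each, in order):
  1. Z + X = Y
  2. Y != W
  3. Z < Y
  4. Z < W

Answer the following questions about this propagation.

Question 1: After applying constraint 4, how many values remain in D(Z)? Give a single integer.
Answer: 3

Derivation:
Constraint 1 (Z + X = Y) on D(Z)={3,4,6,8,9} D(X)={3,4,5,6,7} D(Y)={3,5,7,9}: Z {3,4,6,8,9}->{3,4,6}; X {3,4,5,6,7}->{3,4,5,6}; Y {3,5,7,9}->{7,9}
Constraint 2 (Y != W) on D(Y)={7,9} D(W)={3,5,6,7,8,9}: no change
Constraint 3 (Z < Y) on D(Z)={3,4,6} D(Y)={7,9}: no change
Constraint 4 (Z < W) on D(Z)={3,4,6} D(W)={3,5,6,7,8,9}: W {3,5,6,7,8,9}->{5,6,7,8,9}
So after constraint 4: D(Z)={3,4,6}, size = 3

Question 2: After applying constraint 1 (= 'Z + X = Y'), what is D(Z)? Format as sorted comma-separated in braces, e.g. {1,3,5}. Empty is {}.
Constraint 1 (Z + X = Y) on D(Z)={3,4,6,8,9} D(X)={3,4,5,6,7} D(Y)={3,5,7,9}: Z {3,4,6,8,9}->{3,4,6}; X {3,4,5,6,7}->{3,4,5,6}; Y {3,5,7,9}->{7,9}
So after constraint 1: D(Z) = {3,4,6}

Answer: {3,4,6}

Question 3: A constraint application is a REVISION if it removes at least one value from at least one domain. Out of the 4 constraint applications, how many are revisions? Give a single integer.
Answer: 2

Derivation:
Constraint 1 (Z + X = Y) on D(Z)={3,4,6,8,9} D(X)={3,4,5,6,7} D(Y)={3,5,7,9}: Z {3,4,6,8,9}->{3,4,6}; X {3,4,5,6,7}->{3,4,5,6}; Y {3,5,7,9}->{7,9} => REVISION
Constraint 2 (Y != W) on D(Y)={7,9} D(W)={3,5,6,7,8,9}: no change => not a revision
Constraint 3 (Z < Y) on D(Z)={3,4,6} D(Y)={7,9}: no change => not a revision
Constraint 4 (Z < W) on D(Z)={3,4,6} D(W)={3,5,6,7,8,9}: W {3,5,6,7,8,9}->{5,6,7,8,9} => REVISION
Total revisions = 2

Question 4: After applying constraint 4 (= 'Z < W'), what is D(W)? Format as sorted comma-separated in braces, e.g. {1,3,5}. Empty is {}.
Constraint 1 (Z + X = Y) on D(Z)={3,4,6,8,9} D(X)={3,4,5,6,7} D(Y)={3,5,7,9}: Z {3,4,6,8,9}->{3,4,6}; X {3,4,5,6,7}->{3,4,5,6}; Y {3,5,7,9}->{7,9}
Constraint 2 (Y != W) on D(Y)={7,9} D(W)={3,5,6,7,8,9}: no change
Constraint 3 (Z < Y) on D(Z)={3,4,6} D(Y)={7,9}: no change
Constraint 4 (Z < W) on D(Z)={3,4,6} D(W)={3,5,6,7,8,9}: W {3,5,6,7,8,9}->{5,6,7,8,9}
So after constraint 4: D(W) = {5,6,7,8,9}

Answer: {5,6,7,8,9}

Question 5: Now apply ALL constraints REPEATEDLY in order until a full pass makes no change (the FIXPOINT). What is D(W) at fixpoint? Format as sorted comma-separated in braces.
pass 0 (initial): D(W)={3,5,6,7,8,9}
pass 1: W {3,5,6,7,8,9}->{5,6,7,8,9}; X {3,4,5,6,7}->{3,4,5,6}; Y {3,5,7,9}->{7,9}; Z {3,4,6,8,9}->{3,4,6}
pass 2: no change
Fixpoint after 2 passes: D(W) = {5,6,7,8,9}

Answer: {5,6,7,8,9}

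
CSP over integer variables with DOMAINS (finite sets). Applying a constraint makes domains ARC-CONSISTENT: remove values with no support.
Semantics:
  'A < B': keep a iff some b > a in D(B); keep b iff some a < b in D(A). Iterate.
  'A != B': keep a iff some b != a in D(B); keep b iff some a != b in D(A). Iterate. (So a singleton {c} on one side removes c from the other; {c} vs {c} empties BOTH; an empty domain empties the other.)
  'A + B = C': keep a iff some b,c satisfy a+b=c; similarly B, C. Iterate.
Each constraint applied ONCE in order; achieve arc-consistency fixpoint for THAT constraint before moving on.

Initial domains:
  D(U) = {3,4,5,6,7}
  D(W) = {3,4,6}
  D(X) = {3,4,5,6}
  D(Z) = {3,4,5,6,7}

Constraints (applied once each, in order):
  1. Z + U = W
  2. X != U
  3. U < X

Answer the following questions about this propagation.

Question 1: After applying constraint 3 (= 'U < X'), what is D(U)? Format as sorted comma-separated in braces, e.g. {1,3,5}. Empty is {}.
Constraint 1 (Z + U = W) on D(Z)={3,4,5,6,7} D(U)={3,4,5,6,7} D(W)={3,4,6}: Z {3,4,5,6,7}->{3}; U {3,4,5,6,7}->{3}; W {3,4,6}->{6}
Constraint 2 (X != U) on D(X)={3,4,5,6} D(U)={3}: X {3,4,5,6}->{4,5,6}
Constraint 3 (U < X) on D(U)={3} D(X)={4,5,6}: no change
So after constraint 3: D(U) = {3}

Answer: {3}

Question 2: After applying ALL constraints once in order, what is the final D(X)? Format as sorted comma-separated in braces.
Answer: {4,5,6}

Derivation:
Constraint 1 (Z + U = W) on D(Z)={3,4,5,6,7} D(U)={3,4,5,6,7} D(W)={3,4,6}: Z {3,4,5,6,7}->{3}; U {3,4,5,6,7}->{3}; W {3,4,6}->{6}
Constraint 2 (X != U) on D(X)={3,4,5,6} D(U)={3}: X {3,4,5,6}->{4,5,6}
Constraint 3 (U < X) on D(U)={3} D(X)={4,5,6}: no change
So after all 3 constraints: D(X) = {4,5,6}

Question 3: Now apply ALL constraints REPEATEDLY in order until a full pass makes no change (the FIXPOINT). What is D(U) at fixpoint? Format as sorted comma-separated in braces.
pass 0 (initial): D(U)={3,4,5,6,7}
pass 1: U {3,4,5,6,7}->{3}; W {3,4,6}->{6}; X {3,4,5,6}->{4,5,6}; Z {3,4,5,6,7}->{3}
pass 2: no change
Fixpoint after 2 passes: D(U) = {3}

Answer: {3}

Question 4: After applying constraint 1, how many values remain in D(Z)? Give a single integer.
Answer: 1

Derivation:
Constraint 1 (Z + U = W) on D(Z)={3,4,5,6,7} D(U)={3,4,5,6,7} D(W)={3,4,6}: Z {3,4,5,6,7}->{3}; U {3,4,5,6,7}->{3}; W {3,4,6}->{6}
So after constraint 1: D(Z)={3}, size = 1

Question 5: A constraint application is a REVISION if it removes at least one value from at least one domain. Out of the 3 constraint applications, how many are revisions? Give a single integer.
Answer: 2

Derivation:
Constraint 1 (Z + U = W) on D(Z)={3,4,5,6,7} D(U)={3,4,5,6,7} D(W)={3,4,6}: Z {3,4,5,6,7}->{3}; U {3,4,5,6,7}->{3}; W {3,4,6}->{6} => REVISION
Constraint 2 (X != U) on D(X)={3,4,5,6} D(U)={3}: X {3,4,5,6}->{4,5,6} => REVISION
Constraint 3 (U < X) on D(U)={3} D(X)={4,5,6}: no change => not a revision
Total revisions = 2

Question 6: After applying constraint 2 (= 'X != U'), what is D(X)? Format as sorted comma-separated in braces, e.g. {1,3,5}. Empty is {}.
Answer: {4,5,6}

Derivation:
Constraint 1 (Z + U = W) on D(Z)={3,4,5,6,7} D(U)={3,4,5,6,7} D(W)={3,4,6}: Z {3,4,5,6,7}->{3}; U {3,4,5,6,7}->{3}; W {3,4,6}->{6}
Constraint 2 (X != U) on D(X)={3,4,5,6} D(U)={3}: X {3,4,5,6}->{4,5,6}
So after constraint 2: D(X) = {4,5,6}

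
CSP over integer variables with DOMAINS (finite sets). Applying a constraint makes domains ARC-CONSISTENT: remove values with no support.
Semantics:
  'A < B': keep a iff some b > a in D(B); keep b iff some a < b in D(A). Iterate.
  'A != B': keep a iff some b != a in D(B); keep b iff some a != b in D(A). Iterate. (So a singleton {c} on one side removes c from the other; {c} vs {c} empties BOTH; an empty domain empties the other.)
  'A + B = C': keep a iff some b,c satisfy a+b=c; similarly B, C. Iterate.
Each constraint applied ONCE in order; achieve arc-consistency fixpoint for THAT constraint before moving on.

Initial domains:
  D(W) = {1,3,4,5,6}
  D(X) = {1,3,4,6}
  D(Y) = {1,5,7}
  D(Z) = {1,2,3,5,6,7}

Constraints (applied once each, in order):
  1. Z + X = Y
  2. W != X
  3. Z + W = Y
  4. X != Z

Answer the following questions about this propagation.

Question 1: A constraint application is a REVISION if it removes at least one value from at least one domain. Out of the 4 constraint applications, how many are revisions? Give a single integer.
Answer: 1

Derivation:
Constraint 1 (Z + X = Y) on D(Z)={1,2,3,5,6,7} D(X)={1,3,4,6} D(Y)={1,5,7}: Z {1,2,3,5,6,7}->{1,2,3,6}; Y {1,5,7}->{5,7} => REVISION
Constraint 2 (W != X) on D(W)={1,3,4,5,6} D(X)={1,3,4,6}: no change => not a revision
Constraint 3 (Z + W = Y) on D(Z)={1,2,3,6} D(W)={1,3,4,5,6} D(Y)={5,7}: no change => not a revision
Constraint 4 (X != Z) on D(X)={1,3,4,6} D(Z)={1,2,3,6}: no change => not a revision
Total revisions = 1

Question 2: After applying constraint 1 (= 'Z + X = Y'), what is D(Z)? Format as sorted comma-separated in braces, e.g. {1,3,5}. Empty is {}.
Answer: {1,2,3,6}

Derivation:
Constraint 1 (Z + X = Y) on D(Z)={1,2,3,5,6,7} D(X)={1,3,4,6} D(Y)={1,5,7}: Z {1,2,3,5,6,7}->{1,2,3,6}; Y {1,5,7}->{5,7}
So after constraint 1: D(Z) = {1,2,3,6}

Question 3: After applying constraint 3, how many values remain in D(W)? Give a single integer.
Constraint 1 (Z + X = Y) on D(Z)={1,2,3,5,6,7} D(X)={1,3,4,6} D(Y)={1,5,7}: Z {1,2,3,5,6,7}->{1,2,3,6}; Y {1,5,7}->{5,7}
Constraint 2 (W != X) on D(W)={1,3,4,5,6} D(X)={1,3,4,6}: no change
Constraint 3 (Z + W = Y) on D(Z)={1,2,3,6} D(W)={1,3,4,5,6} D(Y)={5,7}: no change
So after constraint 3: D(W)={1,3,4,5,6}, size = 5

Answer: 5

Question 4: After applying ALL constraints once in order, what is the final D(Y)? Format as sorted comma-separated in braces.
Constraint 1 (Z + X = Y) on D(Z)={1,2,3,5,6,7} D(X)={1,3,4,6} D(Y)={1,5,7}: Z {1,2,3,5,6,7}->{1,2,3,6}; Y {1,5,7}->{5,7}
Constraint 2 (W != X) on D(W)={1,3,4,5,6} D(X)={1,3,4,6}: no change
Constraint 3 (Z + W = Y) on D(Z)={1,2,3,6} D(W)={1,3,4,5,6} D(Y)={5,7}: no change
Constraint 4 (X != Z) on D(X)={1,3,4,6} D(Z)={1,2,3,6}: no change
So after all 4 constraints: D(Y) = {5,7}

Answer: {5,7}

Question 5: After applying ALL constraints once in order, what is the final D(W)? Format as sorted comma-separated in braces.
Constraint 1 (Z + X = Y) on D(Z)={1,2,3,5,6,7} D(X)={1,3,4,6} D(Y)={1,5,7}: Z {1,2,3,5,6,7}->{1,2,3,6}; Y {1,5,7}->{5,7}
Constraint 2 (W != X) on D(W)={1,3,4,5,6} D(X)={1,3,4,6}: no change
Constraint 3 (Z + W = Y) on D(Z)={1,2,3,6} D(W)={1,3,4,5,6} D(Y)={5,7}: no change
Constraint 4 (X != Z) on D(X)={1,3,4,6} D(Z)={1,2,3,6}: no change
So after all 4 constraints: D(W) = {1,3,4,5,6}

Answer: {1,3,4,5,6}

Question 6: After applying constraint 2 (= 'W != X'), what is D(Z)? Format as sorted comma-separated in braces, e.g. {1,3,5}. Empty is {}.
Answer: {1,2,3,6}

Derivation:
Constraint 1 (Z + X = Y) on D(Z)={1,2,3,5,6,7} D(X)={1,3,4,6} D(Y)={1,5,7}: Z {1,2,3,5,6,7}->{1,2,3,6}; Y {1,5,7}->{5,7}
Constraint 2 (W != X) on D(W)={1,3,4,5,6} D(X)={1,3,4,6}: no change
So after constraint 2: D(Z) = {1,2,3,6}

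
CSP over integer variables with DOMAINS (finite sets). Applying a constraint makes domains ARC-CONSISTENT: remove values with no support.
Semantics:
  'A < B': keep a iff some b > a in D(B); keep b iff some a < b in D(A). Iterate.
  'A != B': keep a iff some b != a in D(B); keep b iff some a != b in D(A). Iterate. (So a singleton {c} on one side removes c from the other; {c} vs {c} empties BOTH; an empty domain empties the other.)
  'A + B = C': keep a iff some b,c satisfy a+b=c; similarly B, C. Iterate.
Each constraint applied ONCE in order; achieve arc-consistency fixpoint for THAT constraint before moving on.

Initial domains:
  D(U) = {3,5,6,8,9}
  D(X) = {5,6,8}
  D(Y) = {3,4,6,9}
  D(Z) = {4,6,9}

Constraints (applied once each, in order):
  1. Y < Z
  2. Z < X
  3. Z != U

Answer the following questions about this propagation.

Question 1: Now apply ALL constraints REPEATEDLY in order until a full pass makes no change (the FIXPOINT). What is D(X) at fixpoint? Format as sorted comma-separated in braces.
pass 0 (initial): D(X)={5,6,8}
pass 1: Y {3,4,6,9}->{3,4,6}; Z {4,6,9}->{4,6}
pass 2: Y {3,4,6}->{3,4}
pass 3: no change
Fixpoint after 3 passes: D(X) = {5,6,8}

Answer: {5,6,8}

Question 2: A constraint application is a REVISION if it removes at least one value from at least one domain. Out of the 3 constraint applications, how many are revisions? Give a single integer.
Answer: 2

Derivation:
Constraint 1 (Y < Z) on D(Y)={3,4,6,9} D(Z)={4,6,9}: Y {3,4,6,9}->{3,4,6} => REVISION
Constraint 2 (Z < X) on D(Z)={4,6,9} D(X)={5,6,8}: Z {4,6,9}->{4,6} => REVISION
Constraint 3 (Z != U) on D(Z)={4,6} D(U)={3,5,6,8,9}: no change => not a revision
Total revisions = 2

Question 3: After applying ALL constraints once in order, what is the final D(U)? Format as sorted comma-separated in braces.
Answer: {3,5,6,8,9}

Derivation:
Constraint 1 (Y < Z) on D(Y)={3,4,6,9} D(Z)={4,6,9}: Y {3,4,6,9}->{3,4,6}
Constraint 2 (Z < X) on D(Z)={4,6,9} D(X)={5,6,8}: Z {4,6,9}->{4,6}
Constraint 3 (Z != U) on D(Z)={4,6} D(U)={3,5,6,8,9}: no change
So after all 3 constraints: D(U) = {3,5,6,8,9}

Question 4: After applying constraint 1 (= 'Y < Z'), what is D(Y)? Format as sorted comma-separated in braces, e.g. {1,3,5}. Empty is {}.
Constraint 1 (Y < Z) on D(Y)={3,4,6,9} D(Z)={4,6,9}: Y {3,4,6,9}->{3,4,6}
So after constraint 1: D(Y) = {3,4,6}

Answer: {3,4,6}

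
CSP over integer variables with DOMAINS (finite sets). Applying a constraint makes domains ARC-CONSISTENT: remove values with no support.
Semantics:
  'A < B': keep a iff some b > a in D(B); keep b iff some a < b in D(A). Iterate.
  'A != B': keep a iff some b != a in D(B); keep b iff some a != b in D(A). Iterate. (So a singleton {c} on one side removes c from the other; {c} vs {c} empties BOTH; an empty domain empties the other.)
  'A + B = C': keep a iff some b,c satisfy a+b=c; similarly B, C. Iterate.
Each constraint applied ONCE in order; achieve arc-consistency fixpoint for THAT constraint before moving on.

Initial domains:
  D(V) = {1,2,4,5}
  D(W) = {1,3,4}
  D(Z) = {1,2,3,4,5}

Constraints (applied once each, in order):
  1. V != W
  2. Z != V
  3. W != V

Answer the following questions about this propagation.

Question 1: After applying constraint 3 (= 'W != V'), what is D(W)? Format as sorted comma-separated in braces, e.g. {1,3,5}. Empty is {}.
Constraint 1 (V != W) on D(V)={1,2,4,5} D(W)={1,3,4}: no change
Constraint 2 (Z != V) on D(Z)={1,2,3,4,5} D(V)={1,2,4,5}: no change
Constraint 3 (W != V) on D(W)={1,3,4} D(V)={1,2,4,5}: no change
So after constraint 3: D(W) = {1,3,4}

Answer: {1,3,4}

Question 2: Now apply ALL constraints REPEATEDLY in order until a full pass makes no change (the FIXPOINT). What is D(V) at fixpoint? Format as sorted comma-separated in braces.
pass 0 (initial): D(V)={1,2,4,5}
pass 1: no change
Fixpoint after 1 passes: D(V) = {1,2,4,5}

Answer: {1,2,4,5}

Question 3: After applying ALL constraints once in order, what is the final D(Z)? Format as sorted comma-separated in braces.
Constraint 1 (V != W) on D(V)={1,2,4,5} D(W)={1,3,4}: no change
Constraint 2 (Z != V) on D(Z)={1,2,3,4,5} D(V)={1,2,4,5}: no change
Constraint 3 (W != V) on D(W)={1,3,4} D(V)={1,2,4,5}: no change
So after all 3 constraints: D(Z) = {1,2,3,4,5}

Answer: {1,2,3,4,5}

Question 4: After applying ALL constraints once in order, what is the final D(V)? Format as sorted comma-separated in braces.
Constraint 1 (V != W) on D(V)={1,2,4,5} D(W)={1,3,4}: no change
Constraint 2 (Z != V) on D(Z)={1,2,3,4,5} D(V)={1,2,4,5}: no change
Constraint 3 (W != V) on D(W)={1,3,4} D(V)={1,2,4,5}: no change
So after all 3 constraints: D(V) = {1,2,4,5}

Answer: {1,2,4,5}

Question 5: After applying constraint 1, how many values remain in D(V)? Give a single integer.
Answer: 4

Derivation:
Constraint 1 (V != W) on D(V)={1,2,4,5} D(W)={1,3,4}: no change
So after constraint 1: D(V)={1,2,4,5}, size = 4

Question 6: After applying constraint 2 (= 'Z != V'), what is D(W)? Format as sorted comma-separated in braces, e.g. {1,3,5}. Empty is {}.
Constraint 1 (V != W) on D(V)={1,2,4,5} D(W)={1,3,4}: no change
Constraint 2 (Z != V) on D(Z)={1,2,3,4,5} D(V)={1,2,4,5}: no change
So after constraint 2: D(W) = {1,3,4}

Answer: {1,3,4}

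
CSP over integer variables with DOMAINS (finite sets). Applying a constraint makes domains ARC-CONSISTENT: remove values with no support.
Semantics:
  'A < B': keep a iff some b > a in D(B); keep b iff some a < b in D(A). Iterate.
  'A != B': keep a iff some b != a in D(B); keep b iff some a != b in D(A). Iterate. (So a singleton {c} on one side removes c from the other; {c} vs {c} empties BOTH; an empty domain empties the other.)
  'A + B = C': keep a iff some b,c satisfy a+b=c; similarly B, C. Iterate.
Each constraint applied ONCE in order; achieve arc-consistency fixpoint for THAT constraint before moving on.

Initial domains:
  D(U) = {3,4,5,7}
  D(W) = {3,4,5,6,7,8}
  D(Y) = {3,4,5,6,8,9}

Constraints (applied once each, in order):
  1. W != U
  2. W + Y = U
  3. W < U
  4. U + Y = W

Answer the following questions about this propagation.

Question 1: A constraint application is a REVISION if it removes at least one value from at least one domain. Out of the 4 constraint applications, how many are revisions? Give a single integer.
Answer: 2

Derivation:
Constraint 1 (W != U) on D(W)={3,4,5,6,7,8} D(U)={3,4,5,7}: no change => not a revision
Constraint 2 (W + Y = U) on D(W)={3,4,5,6,7,8} D(Y)={3,4,5,6,8,9} D(U)={3,4,5,7}: W {3,4,5,6,7,8}->{3,4}; Y {3,4,5,6,8,9}->{3,4}; U {3,4,5,7}->{7} => REVISION
Constraint 3 (W < U) on D(W)={3,4} D(U)={7}: no change => not a revision
Constraint 4 (U + Y = W) on D(U)={7} D(Y)={3,4} D(W)={3,4}: U {7}->{}; Y {3,4}->{}; W {3,4}->{} => REVISION
Total revisions = 2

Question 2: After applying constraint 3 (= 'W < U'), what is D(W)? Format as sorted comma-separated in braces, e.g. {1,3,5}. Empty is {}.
Answer: {3,4}

Derivation:
Constraint 1 (W != U) on D(W)={3,4,5,6,7,8} D(U)={3,4,5,7}: no change
Constraint 2 (W + Y = U) on D(W)={3,4,5,6,7,8} D(Y)={3,4,5,6,8,9} D(U)={3,4,5,7}: W {3,4,5,6,7,8}->{3,4}; Y {3,4,5,6,8,9}->{3,4}; U {3,4,5,7}->{7}
Constraint 3 (W < U) on D(W)={3,4} D(U)={7}: no change
So after constraint 3: D(W) = {3,4}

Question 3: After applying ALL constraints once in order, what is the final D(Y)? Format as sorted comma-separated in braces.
Constraint 1 (W != U) on D(W)={3,4,5,6,7,8} D(U)={3,4,5,7}: no change
Constraint 2 (W + Y = U) on D(W)={3,4,5,6,7,8} D(Y)={3,4,5,6,8,9} D(U)={3,4,5,7}: W {3,4,5,6,7,8}->{3,4}; Y {3,4,5,6,8,9}->{3,4}; U {3,4,5,7}->{7}
Constraint 3 (W < U) on D(W)={3,4} D(U)={7}: no change
Constraint 4 (U + Y = W) on D(U)={7} D(Y)={3,4} D(W)={3,4}: U {7}->{}; Y {3,4}->{}; W {3,4}->{}
So after all 4 constraints: D(Y) = {}

Answer: {}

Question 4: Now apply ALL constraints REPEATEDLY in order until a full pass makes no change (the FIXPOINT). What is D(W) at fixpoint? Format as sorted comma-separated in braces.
Answer: {}

Derivation:
pass 0 (initial): D(W)={3,4,5,6,7,8}
pass 1: U {3,4,5,7}->{}; W {3,4,5,6,7,8}->{}; Y {3,4,5,6,8,9}->{}
pass 2: no change
Fixpoint after 2 passes: D(W) = {}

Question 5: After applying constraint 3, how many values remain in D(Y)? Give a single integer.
Answer: 2

Derivation:
Constraint 1 (W != U) on D(W)={3,4,5,6,7,8} D(U)={3,4,5,7}: no change
Constraint 2 (W + Y = U) on D(W)={3,4,5,6,7,8} D(Y)={3,4,5,6,8,9} D(U)={3,4,5,7}: W {3,4,5,6,7,8}->{3,4}; Y {3,4,5,6,8,9}->{3,4}; U {3,4,5,7}->{7}
Constraint 3 (W < U) on D(W)={3,4} D(U)={7}: no change
So after constraint 3: D(Y)={3,4}, size = 2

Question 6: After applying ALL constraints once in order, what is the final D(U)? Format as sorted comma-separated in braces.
Answer: {}

Derivation:
Constraint 1 (W != U) on D(W)={3,4,5,6,7,8} D(U)={3,4,5,7}: no change
Constraint 2 (W + Y = U) on D(W)={3,4,5,6,7,8} D(Y)={3,4,5,6,8,9} D(U)={3,4,5,7}: W {3,4,5,6,7,8}->{3,4}; Y {3,4,5,6,8,9}->{3,4}; U {3,4,5,7}->{7}
Constraint 3 (W < U) on D(W)={3,4} D(U)={7}: no change
Constraint 4 (U + Y = W) on D(U)={7} D(Y)={3,4} D(W)={3,4}: U {7}->{}; Y {3,4}->{}; W {3,4}->{}
So after all 4 constraints: D(U) = {}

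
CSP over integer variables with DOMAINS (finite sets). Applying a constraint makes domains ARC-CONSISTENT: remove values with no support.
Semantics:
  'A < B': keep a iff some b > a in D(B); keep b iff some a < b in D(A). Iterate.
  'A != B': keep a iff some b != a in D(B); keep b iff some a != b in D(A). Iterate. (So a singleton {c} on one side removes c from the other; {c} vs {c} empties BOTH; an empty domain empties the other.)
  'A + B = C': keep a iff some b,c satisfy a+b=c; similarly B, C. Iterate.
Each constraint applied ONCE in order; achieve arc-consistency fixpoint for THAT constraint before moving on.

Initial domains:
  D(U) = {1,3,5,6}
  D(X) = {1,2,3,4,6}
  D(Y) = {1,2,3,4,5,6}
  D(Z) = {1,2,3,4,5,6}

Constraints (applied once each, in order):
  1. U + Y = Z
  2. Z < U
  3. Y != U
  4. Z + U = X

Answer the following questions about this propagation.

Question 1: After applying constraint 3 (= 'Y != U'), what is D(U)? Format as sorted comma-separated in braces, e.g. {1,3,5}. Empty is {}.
Constraint 1 (U + Y = Z) on D(U)={1,3,5,6} D(Y)={1,2,3,4,5,6} D(Z)={1,2,3,4,5,6}: U {1,3,5,6}->{1,3,5}; Y {1,2,3,4,5,6}->{1,2,3,4,5}; Z {1,2,3,4,5,6}->{2,3,4,5,6}
Constraint 2 (Z < U) on D(Z)={2,3,4,5,6} D(U)={1,3,5}: Z {2,3,4,5,6}->{2,3,4}; U {1,3,5}->{3,5}
Constraint 3 (Y != U) on D(Y)={1,2,3,4,5} D(U)={3,5}: no change
So after constraint 3: D(U) = {3,5}

Answer: {3,5}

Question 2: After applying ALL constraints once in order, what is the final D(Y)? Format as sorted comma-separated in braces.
Answer: {1,2,3,4,5}

Derivation:
Constraint 1 (U + Y = Z) on D(U)={1,3,5,6} D(Y)={1,2,3,4,5,6} D(Z)={1,2,3,4,5,6}: U {1,3,5,6}->{1,3,5}; Y {1,2,3,4,5,6}->{1,2,3,4,5}; Z {1,2,3,4,5,6}->{2,3,4,5,6}
Constraint 2 (Z < U) on D(Z)={2,3,4,5,6} D(U)={1,3,5}: Z {2,3,4,5,6}->{2,3,4}; U {1,3,5}->{3,5}
Constraint 3 (Y != U) on D(Y)={1,2,3,4,5} D(U)={3,5}: no change
Constraint 4 (Z + U = X) on D(Z)={2,3,4} D(U)={3,5} D(X)={1,2,3,4,6}: Z {2,3,4}->{3}; U {3,5}->{3}; X {1,2,3,4,6}->{6}
So after all 4 constraints: D(Y) = {1,2,3,4,5}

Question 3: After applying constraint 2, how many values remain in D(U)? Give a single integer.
Constraint 1 (U + Y = Z) on D(U)={1,3,5,6} D(Y)={1,2,3,4,5,6} D(Z)={1,2,3,4,5,6}: U {1,3,5,6}->{1,3,5}; Y {1,2,3,4,5,6}->{1,2,3,4,5}; Z {1,2,3,4,5,6}->{2,3,4,5,6}
Constraint 2 (Z < U) on D(Z)={2,3,4,5,6} D(U)={1,3,5}: Z {2,3,4,5,6}->{2,3,4}; U {1,3,5}->{3,5}
So after constraint 2: D(U)={3,5}, size = 2

Answer: 2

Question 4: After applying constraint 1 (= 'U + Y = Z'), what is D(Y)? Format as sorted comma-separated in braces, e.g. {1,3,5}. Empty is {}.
Answer: {1,2,3,4,5}

Derivation:
Constraint 1 (U + Y = Z) on D(U)={1,3,5,6} D(Y)={1,2,3,4,5,6} D(Z)={1,2,3,4,5,6}: U {1,3,5,6}->{1,3,5}; Y {1,2,3,4,5,6}->{1,2,3,4,5}; Z {1,2,3,4,5,6}->{2,3,4,5,6}
So after constraint 1: D(Y) = {1,2,3,4,5}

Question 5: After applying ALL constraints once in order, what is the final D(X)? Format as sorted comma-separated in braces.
Constraint 1 (U + Y = Z) on D(U)={1,3,5,6} D(Y)={1,2,3,4,5,6} D(Z)={1,2,3,4,5,6}: U {1,3,5,6}->{1,3,5}; Y {1,2,3,4,5,6}->{1,2,3,4,5}; Z {1,2,3,4,5,6}->{2,3,4,5,6}
Constraint 2 (Z < U) on D(Z)={2,3,4,5,6} D(U)={1,3,5}: Z {2,3,4,5,6}->{2,3,4}; U {1,3,5}->{3,5}
Constraint 3 (Y != U) on D(Y)={1,2,3,4,5} D(U)={3,5}: no change
Constraint 4 (Z + U = X) on D(Z)={2,3,4} D(U)={3,5} D(X)={1,2,3,4,6}: Z {2,3,4}->{3}; U {3,5}->{3}; X {1,2,3,4,6}->{6}
So after all 4 constraints: D(X) = {6}

Answer: {6}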